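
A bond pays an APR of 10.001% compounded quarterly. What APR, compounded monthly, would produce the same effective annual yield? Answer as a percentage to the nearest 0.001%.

EAR = (1 + 0.10001/4)^4 − 1 = 0.103824.
Solve (1 + r/12)^12 = 1.103824: r/12 = 1.103824^(1/12) − 1 = 0.008266, so r = 0.099188 = 9.919%.

9.919%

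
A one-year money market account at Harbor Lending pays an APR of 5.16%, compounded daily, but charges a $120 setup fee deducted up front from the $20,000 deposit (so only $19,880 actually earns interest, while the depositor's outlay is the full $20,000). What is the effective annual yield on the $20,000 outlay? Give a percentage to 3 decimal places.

4.663%

Value after one year: 19,880 × (1 + 0.0516/365)^365 = 19,880 × 1.052951 = $20,932.66.
Effective yield on the $20,000 outlay: 20,932.66 / 20,000 − 1 = 0.046633 = 4.663%.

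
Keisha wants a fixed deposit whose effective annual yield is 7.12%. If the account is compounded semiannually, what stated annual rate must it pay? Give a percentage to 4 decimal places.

6.9976%

(1 + r/2)^2 − 1 = 0.0712, so 1 + r/2 = 1.0712^(1/2).
r/2 = 0.034988, so r = 0.069976 = 6.9976%.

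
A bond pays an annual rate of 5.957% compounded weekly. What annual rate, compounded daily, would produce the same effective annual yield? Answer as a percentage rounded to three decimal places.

EAR = (1 + 0.05957/52)^52 − 1 = 0.061344.
Solve (1 + r/365)^365 = 1.061344: r/365 = 1.061344^(1/365) − 1 = 0.000163, so r = 0.059541 = 5.954%.

5.954%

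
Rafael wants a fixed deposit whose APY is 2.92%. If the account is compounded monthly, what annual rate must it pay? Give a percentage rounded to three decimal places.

(1 + r/12)^12 − 1 = 0.0292, so 1 + r/12 = 1.0292^(1/12).
r/12 = 0.002401, so r = 0.028816 = 2.882%.

2.882%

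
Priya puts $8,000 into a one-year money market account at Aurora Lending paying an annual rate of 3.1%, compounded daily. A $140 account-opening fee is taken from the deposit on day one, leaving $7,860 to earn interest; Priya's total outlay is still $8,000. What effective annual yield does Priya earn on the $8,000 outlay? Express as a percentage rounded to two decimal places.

Value after one year: 7,860 × (1 + 0.031/365)^365 = 7,860 × 1.031484 = $8,107.47.
Effective yield on the $8,000 outlay: 8,107.47 / 8,000 − 1 = 0.013433 = 1.34%.

1.34%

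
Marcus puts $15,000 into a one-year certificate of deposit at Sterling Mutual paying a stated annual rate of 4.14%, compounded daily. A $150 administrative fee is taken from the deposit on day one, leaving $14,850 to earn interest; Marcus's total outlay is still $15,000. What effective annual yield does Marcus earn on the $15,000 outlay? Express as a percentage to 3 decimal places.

Value after one year: 14,850 × (1 + 0.0414/365)^365 = 14,850 × 1.042266 = $15,477.66.
Effective yield on the $15,000 outlay: 15,477.66 / 15,000 − 1 = 0.031844 = 3.184%.

3.184%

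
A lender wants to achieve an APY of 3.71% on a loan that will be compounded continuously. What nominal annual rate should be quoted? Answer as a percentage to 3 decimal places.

3.643%

Continuous: nominal r satisfies e^r − 1 = 0.0371.
r = ln(1 + 0.0371) = ln(1.0371) = 0.036428 = 3.643%.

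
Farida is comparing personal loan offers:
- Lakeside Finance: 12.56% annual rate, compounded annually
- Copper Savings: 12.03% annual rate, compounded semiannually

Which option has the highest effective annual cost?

Lakeside Finance: compounded annually, EAR = 12.560%
Copper Savings: (1 + 0.1203/2)^2 − 1 = 12.392%
The highest effective annual rate is Lakeside Finance at 12.560%.

Lakeside Finance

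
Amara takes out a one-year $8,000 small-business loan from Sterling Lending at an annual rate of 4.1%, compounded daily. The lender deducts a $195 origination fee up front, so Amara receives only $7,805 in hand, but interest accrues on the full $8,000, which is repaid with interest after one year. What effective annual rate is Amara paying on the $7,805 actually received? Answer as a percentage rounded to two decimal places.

6.79%

Amount owed after one year: 8,000 × (1 + 0.041/365)^365 = 8,000 × 1.041850 = $8,334.80.
Effective rate on net proceeds: 8,334.80 / 7,805 − 1 = 0.067879 = 6.79%.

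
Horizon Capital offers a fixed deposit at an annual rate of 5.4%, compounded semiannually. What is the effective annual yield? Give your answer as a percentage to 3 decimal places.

EAR = (1 + 0.054/2)^2 − 1.
= (1 + 0.027000)^2 − 1 = 1.054729 − 1 = 5.473%.

5.473%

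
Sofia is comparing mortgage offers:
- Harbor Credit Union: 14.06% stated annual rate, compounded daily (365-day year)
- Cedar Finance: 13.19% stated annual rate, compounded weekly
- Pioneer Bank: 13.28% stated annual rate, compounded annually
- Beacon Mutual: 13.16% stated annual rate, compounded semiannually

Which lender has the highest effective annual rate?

Harbor Credit Union

Harbor Credit Union: (1 + 0.1406/365)^365 − 1 = 15.093%
Cedar Finance: (1 + 0.1319/52)^52 − 1 = 14.080%
Pioneer Bank: compounded annually, EAR = 13.280%
Beacon Mutual: (1 + 0.1316/2)^2 − 1 = 13.593%
The highest effective annual rate is Harbor Credit Union at 15.093%.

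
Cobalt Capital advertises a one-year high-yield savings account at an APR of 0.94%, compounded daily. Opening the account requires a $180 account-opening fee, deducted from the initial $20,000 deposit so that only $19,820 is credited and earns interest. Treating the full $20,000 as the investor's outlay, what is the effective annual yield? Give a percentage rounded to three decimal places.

Value after one year: 19,820 × (1 + 0.0094/365)^365 = 19,820 × 1.009444 = $20,007.18.
Effective yield on the $20,000 outlay: 20,007.18 / 20,000 − 1 = 0.000359 = 0.036%.

0.036%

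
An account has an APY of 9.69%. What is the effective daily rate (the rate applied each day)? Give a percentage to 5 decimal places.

The per-day rate i satisfies (1 + i)^365 = 1 + 0.0969.
i = 1.0969^(1/365) − 1 = 0.0002534 = 0.02534%.

0.02534%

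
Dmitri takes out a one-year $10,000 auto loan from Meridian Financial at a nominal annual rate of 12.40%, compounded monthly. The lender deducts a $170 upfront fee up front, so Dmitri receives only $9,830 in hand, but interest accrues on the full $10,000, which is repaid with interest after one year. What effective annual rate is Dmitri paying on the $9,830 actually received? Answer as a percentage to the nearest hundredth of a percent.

Amount owed after one year: 10,000 × (1 + 0.1240/12)^12 = 10,000 × 1.131296 = $11,312.96.
Effective rate on net proceeds: 11,312.96 / 9,830 − 1 = 0.150860 = 15.09%.

15.09%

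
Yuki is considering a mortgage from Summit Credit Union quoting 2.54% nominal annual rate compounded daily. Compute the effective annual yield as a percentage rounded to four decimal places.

2.5724%

EAR = (1 + 0.0254/365)^365 − 1.
= (1 + 0.000070)^365 − 1 = 1.025724 − 1 = 2.5724%.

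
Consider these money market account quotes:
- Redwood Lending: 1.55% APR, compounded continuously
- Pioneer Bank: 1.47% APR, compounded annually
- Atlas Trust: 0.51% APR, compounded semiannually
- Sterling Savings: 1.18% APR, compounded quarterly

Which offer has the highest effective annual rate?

Redwood Lending: e^0.0155 − 1 = 1.562%
Pioneer Bank: compounded annually, EAR = 1.470%
Atlas Trust: (1 + 0.0051/2)^2 − 1 = 0.511%
Sterling Savings: (1 + 0.0118/4)^4 − 1 = 1.185%
The highest effective annual rate is Redwood Lending at 1.562%.

Redwood Lending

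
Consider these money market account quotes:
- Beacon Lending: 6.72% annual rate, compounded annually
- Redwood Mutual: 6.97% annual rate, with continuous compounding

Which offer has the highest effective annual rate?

Redwood Mutual

Beacon Lending: compounded annually, EAR = 6.720%
Redwood Mutual: e^0.0697 − 1 = 7.219%
The highest effective annual rate is Redwood Mutual at 7.219%.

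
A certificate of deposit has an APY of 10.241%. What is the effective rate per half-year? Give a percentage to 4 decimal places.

The per-half-year rate i satisfies (1 + i)^2 = 1 + 0.10241.
i = 1.10241^(1/2) − 1 = 0.0499571 = 4.9957%.

4.9957%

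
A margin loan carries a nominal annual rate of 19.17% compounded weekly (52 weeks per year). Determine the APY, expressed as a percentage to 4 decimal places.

21.0880%

EAR = (1 + 0.1917/52)^52 − 1.
= (1 + 0.003687)^52 − 1 = 1.210880 − 1 = 21.0880%.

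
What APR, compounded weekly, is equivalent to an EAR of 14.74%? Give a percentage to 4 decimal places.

13.7680%

(1 + r/52)^52 − 1 = 0.1474, so 1 + r/52 = 1.1474^(1/52).
r/52 = 0.002648, so r = 0.137680 = 13.7680%.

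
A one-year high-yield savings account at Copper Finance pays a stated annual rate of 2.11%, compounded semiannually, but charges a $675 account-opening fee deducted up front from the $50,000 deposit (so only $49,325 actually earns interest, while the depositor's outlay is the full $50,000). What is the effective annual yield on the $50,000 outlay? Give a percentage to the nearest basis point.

0.74%

Value after one year: 49,325 × (1 + 0.0211/2)^2 = 49,325 × 1.021211 = $50,371.25.
Effective yield on the $50,000 outlay: 50,371.25 / 50,000 − 1 = 0.007425 = 0.74%.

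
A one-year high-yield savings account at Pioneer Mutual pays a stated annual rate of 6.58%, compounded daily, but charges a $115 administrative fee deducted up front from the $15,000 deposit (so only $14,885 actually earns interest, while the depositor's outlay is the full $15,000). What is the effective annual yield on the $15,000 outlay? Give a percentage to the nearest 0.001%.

5.982%

Value after one year: 14,885 × (1 + 0.0658/365)^365 = 14,885 × 1.068007 = $15,897.28.
Effective yield on the $15,000 outlay: 15,897.28 / 15,000 − 1 = 0.059819 = 5.982%.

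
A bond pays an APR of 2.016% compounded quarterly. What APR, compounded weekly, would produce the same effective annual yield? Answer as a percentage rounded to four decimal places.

EAR = (1 + 0.02016/4)^4 − 1 = 0.020313.
Solve (1 + r/52)^52 = 1.020313: r/52 = 1.020313^(1/52) − 1 = 0.000387, so r = 0.020113 = 2.0113%.

2.0113%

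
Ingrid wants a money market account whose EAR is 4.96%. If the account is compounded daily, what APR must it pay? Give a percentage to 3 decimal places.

(1 + r/365)^365 − 1 = 0.0496, so 1 + r/365 = 1.0496^(1/365).
r/365 = 0.000133, so r = 0.048412 = 4.841%.

4.841%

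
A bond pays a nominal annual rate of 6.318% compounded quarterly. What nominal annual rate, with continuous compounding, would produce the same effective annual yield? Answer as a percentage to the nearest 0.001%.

6.269%

EAR = (1 + 0.06318/4)^4 − 1 = 0.064693.
Equivalent continuous rate: r = ln(1 + 0.064693) = 0.062686 = 6.269%.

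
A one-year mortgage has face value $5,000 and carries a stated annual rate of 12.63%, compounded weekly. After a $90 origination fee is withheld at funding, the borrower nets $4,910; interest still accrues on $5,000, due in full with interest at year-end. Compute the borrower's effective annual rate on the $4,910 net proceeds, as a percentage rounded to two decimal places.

Amount owed after one year: 5,000 × (1 + 0.1263/52)^52 = 5,000 × 1.134449 = $5,672.24.
Effective rate on net proceeds: 5,672.24 / 4,910 − 1 = 0.155243 = 15.52%.

15.52%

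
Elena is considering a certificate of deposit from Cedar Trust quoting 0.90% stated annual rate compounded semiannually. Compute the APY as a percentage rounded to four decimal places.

0.9020%

EAR = (1 + 0.0090/2)^2 − 1.
= (1 + 0.004500)^2 − 1 = 1.009020 − 1 = 0.9020%.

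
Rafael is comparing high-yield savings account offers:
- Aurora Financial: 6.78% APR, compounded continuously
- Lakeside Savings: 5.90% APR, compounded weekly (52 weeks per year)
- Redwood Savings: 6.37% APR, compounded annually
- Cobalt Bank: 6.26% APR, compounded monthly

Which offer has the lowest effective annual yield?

Lakeside Savings

Aurora Financial: e^0.0678 − 1 = 7.015%
Lakeside Savings: (1 + 0.0590/52)^52 − 1 = 6.074%
Redwood Savings: compounded annually, EAR = 6.370%
Cobalt Bank: (1 + 0.0626/12)^12 − 1 = 6.443%
The lowest effective annual rate is Lakeside Savings at 6.074%.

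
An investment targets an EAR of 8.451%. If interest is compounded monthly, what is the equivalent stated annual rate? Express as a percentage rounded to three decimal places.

(1 + r/12)^12 − 1 = 0.08451, so 1 + r/12 = 1.08451^(1/12).
r/12 = 0.006784, so r = 0.081403 = 8.140%.

8.140%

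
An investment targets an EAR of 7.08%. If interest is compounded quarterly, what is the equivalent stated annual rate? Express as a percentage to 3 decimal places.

6.899%

(1 + r/4)^4 − 1 = 0.0708, so 1 + r/4 = 1.0708^(1/4).
r/4 = 0.017249, so r = 0.068994 = 6.899%.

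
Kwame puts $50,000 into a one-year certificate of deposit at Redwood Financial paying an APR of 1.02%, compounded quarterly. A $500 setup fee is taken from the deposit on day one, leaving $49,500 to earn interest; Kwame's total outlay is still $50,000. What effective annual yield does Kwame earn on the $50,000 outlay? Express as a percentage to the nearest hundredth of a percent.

0.01%

Value after one year: 49,500 × (1 + 0.0102/4)^4 = 49,500 × 1.010239 = $50,006.83.
Effective yield on the $50,000 outlay: 50,006.83 / 50,000 − 1 = 0.000137 = 0.01%.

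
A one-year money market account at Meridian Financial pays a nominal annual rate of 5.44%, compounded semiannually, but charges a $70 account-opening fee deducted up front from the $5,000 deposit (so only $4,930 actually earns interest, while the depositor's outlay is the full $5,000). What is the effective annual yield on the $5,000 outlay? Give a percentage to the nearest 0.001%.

4.037%

Value after one year: 4,930 × (1 + 0.0544/2)^2 = 4,930 × 1.055140 = $5,201.84.
Effective yield on the $5,000 outlay: 5,201.84 / 5,000 − 1 = 0.040368 = 4.037%.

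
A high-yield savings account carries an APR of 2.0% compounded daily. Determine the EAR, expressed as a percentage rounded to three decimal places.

2.020%

EAR = (1 + 0.020/365)^365 − 1.
= (1 + 0.000055)^365 − 1 = 1.020201 − 1 = 2.020%.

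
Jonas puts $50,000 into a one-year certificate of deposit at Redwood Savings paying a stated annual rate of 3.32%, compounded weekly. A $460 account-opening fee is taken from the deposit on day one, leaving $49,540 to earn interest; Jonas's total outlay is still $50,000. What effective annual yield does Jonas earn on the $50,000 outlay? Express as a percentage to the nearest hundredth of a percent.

Value after one year: 49,540 × (1 + 0.0332/52)^52 = 49,540 × 1.033746 = $51,211.79.
Effective yield on the $50,000 outlay: 51,211.79 / 50,000 − 1 = 0.024236 = 2.42%.

2.42%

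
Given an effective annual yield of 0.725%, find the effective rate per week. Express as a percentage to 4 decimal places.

The per-week rate i satisfies (1 + i)^52 = 1 + 0.00725.
i = 1.00725^(1/52) − 1 = 0.0001389 = 0.0139%.

0.0139%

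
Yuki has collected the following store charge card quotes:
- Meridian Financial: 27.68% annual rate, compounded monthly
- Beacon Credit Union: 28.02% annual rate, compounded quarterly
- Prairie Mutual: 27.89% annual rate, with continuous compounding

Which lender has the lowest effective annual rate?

Beacon Credit Union

Meridian Financial: (1 + 0.2768/12)^12 − 1 = 31.476%
Beacon Credit Union: (1 + 0.2802/4)^4 − 1 = 31.104%
Prairie Mutual: e^0.2789 − 1 = 32.168%
The lowest effective annual rate is Beacon Credit Union at 31.104%.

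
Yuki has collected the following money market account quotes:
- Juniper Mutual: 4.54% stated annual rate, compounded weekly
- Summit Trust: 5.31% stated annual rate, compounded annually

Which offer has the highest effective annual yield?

Juniper Mutual: (1 + 0.0454/52)^52 − 1 = 4.643%
Summit Trust: compounded annually, EAR = 5.310%
The highest effective annual rate is Summit Trust at 5.310%.

Summit Trust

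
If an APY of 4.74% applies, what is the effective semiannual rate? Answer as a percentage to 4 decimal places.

2.3426%

The per-half-year rate i satisfies (1 + i)^2 = 1 + 0.0474.
i = 1.0474^(1/2) − 1 = 0.0234256 = 2.3426%.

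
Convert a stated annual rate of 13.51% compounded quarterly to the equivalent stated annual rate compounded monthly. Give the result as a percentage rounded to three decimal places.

EAR = (1 + 0.1351/4)^4 − 1 = 0.142100.
Solve (1 + r/12)^12 = 1.142100: r/12 = 1.142100^(1/12) − 1 = 0.011134, so r = 0.133607 = 13.361%.

13.361%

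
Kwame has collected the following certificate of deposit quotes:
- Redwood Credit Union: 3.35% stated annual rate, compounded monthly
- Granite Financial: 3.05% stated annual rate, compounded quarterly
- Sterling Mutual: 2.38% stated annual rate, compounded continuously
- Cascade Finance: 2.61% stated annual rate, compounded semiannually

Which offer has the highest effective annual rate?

Redwood Credit Union

Redwood Credit Union: (1 + 0.0335/12)^12 − 1 = 3.402%
Granite Financial: (1 + 0.0305/4)^4 − 1 = 3.085%
Sterling Mutual: e^0.0238 − 1 = 2.409%
Cascade Finance: (1 + 0.0261/2)^2 − 1 = 2.627%
The highest effective annual rate is Redwood Credit Union at 3.402%.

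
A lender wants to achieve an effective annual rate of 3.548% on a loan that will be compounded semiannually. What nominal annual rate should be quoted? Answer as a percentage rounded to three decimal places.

3.517%

(1 + r/2)^2 − 1 = 0.03548, so 1 + r/2 = 1.03548^(1/2).
r/2 = 0.017585, so r = 0.035171 = 3.517%.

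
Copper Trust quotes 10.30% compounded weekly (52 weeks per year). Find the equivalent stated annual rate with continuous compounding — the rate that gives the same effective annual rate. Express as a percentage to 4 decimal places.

10.2898%

EAR = (1 + 0.1030/52)^52 − 1 = 0.108378.
Equivalent continuous rate: r = ln(1 + 0.108378) = 0.102898 = 10.2898%.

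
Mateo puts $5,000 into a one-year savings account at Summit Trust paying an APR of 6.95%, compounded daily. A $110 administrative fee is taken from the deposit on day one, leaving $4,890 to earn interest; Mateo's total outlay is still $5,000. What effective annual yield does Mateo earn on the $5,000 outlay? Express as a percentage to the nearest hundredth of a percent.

4.84%

Value after one year: 4,890 × (1 + 0.0695/365)^365 = 4,890 × 1.071965 = $5,241.91.
Effective yield on the $5,000 outlay: 5,241.91 / 5,000 − 1 = 0.048382 = 4.84%.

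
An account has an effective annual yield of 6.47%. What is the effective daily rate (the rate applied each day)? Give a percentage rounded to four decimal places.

0.0172%

The per-day rate i satisfies (1 + i)^365 = 1 + 0.0647.
i = 1.0647^(1/365) − 1 = 0.0001718 = 0.0172%.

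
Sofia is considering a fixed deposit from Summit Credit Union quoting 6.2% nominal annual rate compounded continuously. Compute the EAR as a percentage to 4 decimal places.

6.3962%

With continuous compounding, EAR = e^0.062 − 1.
e^0.062 = 1.063962, so EAR = 0.063962 = 6.3962%.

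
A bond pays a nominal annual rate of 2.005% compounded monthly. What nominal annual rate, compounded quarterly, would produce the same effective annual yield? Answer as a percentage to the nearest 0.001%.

EAR = (1 + 0.02005/12)^12 − 1 = 0.020235.
Solve (1 + r/4)^4 = 1.020235: r/4 = 1.020235^(1/4) − 1 = 0.005021, so r = 0.020084 = 2.008%.

2.008%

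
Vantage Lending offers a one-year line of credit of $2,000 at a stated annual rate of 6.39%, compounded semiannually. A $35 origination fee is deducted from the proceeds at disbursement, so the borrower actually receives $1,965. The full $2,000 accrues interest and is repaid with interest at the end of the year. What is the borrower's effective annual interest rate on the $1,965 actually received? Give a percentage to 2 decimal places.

Amount owed after one year: 2,000 × (1 + 0.0639/2)^2 = 2,000 × 1.064921 = $2,129.84.
Effective rate on net proceeds: 2,129.84 / 1,965 − 1 = 0.083889 = 8.39%.

8.39%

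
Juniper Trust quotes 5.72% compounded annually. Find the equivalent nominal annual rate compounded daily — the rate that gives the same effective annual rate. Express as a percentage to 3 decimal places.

Compounded annually, EAR = nominal = 0.057200.
Solve (1 + r/365)^365 = 1.057200: r/365 = 1.057200^(1/365) − 1 = 0.000152, so r = 0.055628 = 5.563%.

5.563%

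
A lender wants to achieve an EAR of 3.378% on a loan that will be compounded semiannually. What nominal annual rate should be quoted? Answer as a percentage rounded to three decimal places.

3.350%

(1 + r/2)^2 − 1 = 0.03378, so 1 + r/2 = 1.03378^(1/2).
r/2 = 0.016750, so r = 0.033499 = 3.350%.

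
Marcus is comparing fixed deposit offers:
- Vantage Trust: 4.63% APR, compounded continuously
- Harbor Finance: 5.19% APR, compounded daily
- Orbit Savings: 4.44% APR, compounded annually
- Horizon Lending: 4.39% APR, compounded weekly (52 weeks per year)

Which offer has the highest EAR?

Vantage Trust: e^0.0463 − 1 = 4.739%
Harbor Finance: (1 + 0.0519/365)^365 − 1 = 5.327%
Orbit Savings: compounded annually, EAR = 4.440%
Horizon Lending: (1 + 0.0439/52)^52 − 1 = 4.486%
The highest effective annual rate is Harbor Finance at 5.327%.

Harbor Finance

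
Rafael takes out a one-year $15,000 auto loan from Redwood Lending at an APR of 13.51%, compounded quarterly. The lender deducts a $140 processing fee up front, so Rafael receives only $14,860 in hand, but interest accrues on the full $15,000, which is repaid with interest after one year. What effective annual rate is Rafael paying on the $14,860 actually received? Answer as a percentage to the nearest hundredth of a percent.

15.29%

Amount owed after one year: 15,000 × (1 + 0.1351/4)^4 = 15,000 × 1.142100 = $17,131.50.
Effective rate on net proceeds: 17,131.50 / 14,860 − 1 = 0.152860 = 15.29%.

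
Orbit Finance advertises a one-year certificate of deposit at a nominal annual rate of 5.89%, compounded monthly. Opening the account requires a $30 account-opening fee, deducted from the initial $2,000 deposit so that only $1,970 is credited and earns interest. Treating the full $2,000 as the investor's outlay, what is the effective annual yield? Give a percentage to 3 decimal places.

4.461%

Value after one year: 1,970 × (1 + 0.0589/12)^12 = 1,970 × 1.060516 = $2,089.22.
Effective yield on the $2,000 outlay: 2,089.22 / 2,000 − 1 = 0.044609 = 4.461%.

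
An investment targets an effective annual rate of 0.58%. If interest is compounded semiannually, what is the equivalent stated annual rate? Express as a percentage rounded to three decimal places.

0.579%

(1 + r/2)^2 − 1 = 0.0058, so 1 + r/2 = 1.0058^(1/2).
r/2 = 0.002896, so r = 0.005792 = 0.579%.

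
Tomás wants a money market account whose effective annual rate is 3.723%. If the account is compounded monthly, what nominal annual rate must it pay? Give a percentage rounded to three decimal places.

3.661%

(1 + r/12)^12 − 1 = 0.03723, so 1 + r/12 = 1.03723^(1/12).
r/12 = 0.003051, so r = 0.036609 = 3.661%.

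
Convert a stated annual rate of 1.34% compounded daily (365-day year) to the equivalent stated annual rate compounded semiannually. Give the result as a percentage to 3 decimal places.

1.344%

EAR = (1 + 0.0134/365)^365 − 1 = 0.013490.
Solve (1 + r/2)^2 = 1.013490: r/2 = 1.013490^(1/2) − 1 = 0.006722, so r = 0.013445 = 1.344%.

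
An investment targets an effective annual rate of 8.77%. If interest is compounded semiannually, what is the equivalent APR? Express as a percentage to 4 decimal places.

(1 + r/2)^2 − 1 = 0.0877, so 1 + r/2 = 1.0877^(1/2).
r/2 = 0.042929, so r = 0.085857 = 8.5857%.

8.5857%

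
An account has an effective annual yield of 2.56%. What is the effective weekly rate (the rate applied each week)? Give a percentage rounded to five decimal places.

0.04862%

The per-week rate i satisfies (1 + i)^52 = 1 + 0.0256.
i = 1.0256^(1/52) − 1 = 0.0004862 = 0.04862%.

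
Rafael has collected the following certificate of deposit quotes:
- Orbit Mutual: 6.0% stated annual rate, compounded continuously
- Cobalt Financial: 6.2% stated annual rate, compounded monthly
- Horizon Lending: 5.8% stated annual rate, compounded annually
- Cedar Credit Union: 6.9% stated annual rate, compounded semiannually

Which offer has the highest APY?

Orbit Mutual: e^0.060 − 1 = 6.184%
Cobalt Financial: (1 + 0.062/12)^12 − 1 = 6.379%
Horizon Lending: compounded annually, EAR = 5.800%
Cedar Credit Union: (1 + 0.069/2)^2 − 1 = 7.019%
The highest effective annual rate is Cedar Credit Union at 7.019%.

Cedar Credit Union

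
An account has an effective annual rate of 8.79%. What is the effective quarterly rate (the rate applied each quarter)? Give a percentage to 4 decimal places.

2.1286%

The per-quarter rate i satisfies (1 + i)^4 = 1 + 0.0879.
i = 1.0879^(1/4) − 1 = 0.0212857 = 2.1286%.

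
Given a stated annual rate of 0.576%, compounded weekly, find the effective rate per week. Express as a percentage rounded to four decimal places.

With a nominal annual rate compounded weekly, the periodic rate is the nominal rate divided by 52.
i = 0.00576 / 52 = 0.0001108 = 0.0111%.

0.0111%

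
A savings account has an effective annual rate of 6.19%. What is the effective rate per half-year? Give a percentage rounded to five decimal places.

The per-half-year rate i satisfies (1 + i)^2 = 1 + 0.0619.
i = 1.0619^(1/2) − 1 = 0.0304853 = 3.04853%.

3.04853%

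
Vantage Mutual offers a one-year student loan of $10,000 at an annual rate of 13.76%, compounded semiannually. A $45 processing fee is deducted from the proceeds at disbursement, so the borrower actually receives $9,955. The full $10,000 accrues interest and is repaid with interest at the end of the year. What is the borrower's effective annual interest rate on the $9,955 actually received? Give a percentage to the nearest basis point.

Amount owed after one year: 10,000 × (1 + 0.1376/2)^2 = 10,000 × 1.142333 = $11,423.33.
Effective rate on net proceeds: 11,423.33 / 9,955 − 1 = 0.147497 = 14.75%.

14.75%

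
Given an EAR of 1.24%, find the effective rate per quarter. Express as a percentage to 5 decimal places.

0.30857%

The per-quarter rate i satisfies (1 + i)^4 = 1 + 0.0124.
i = 1.0124^(1/4) − 1 = 0.0030857 = 0.30857%.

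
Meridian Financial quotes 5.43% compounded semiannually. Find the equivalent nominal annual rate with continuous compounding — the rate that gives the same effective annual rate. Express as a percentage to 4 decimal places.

EAR = (1 + 0.0543/2)^2 − 1 = 0.055037.
Equivalent continuous rate: r = ln(1 + 0.055037) = 0.053576 = 5.3576%.

5.3576%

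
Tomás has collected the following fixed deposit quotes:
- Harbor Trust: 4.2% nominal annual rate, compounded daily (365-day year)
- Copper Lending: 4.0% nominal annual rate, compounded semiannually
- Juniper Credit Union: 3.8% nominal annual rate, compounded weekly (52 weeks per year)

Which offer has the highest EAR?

Harbor Trust: (1 + 0.042/365)^365 − 1 = 4.289%
Copper Lending: (1 + 0.040/2)^2 − 1 = 4.040%
Juniper Credit Union: (1 + 0.038/52)^52 − 1 = 3.872%
The highest effective annual rate is Harbor Trust at 4.289%.

Harbor Trust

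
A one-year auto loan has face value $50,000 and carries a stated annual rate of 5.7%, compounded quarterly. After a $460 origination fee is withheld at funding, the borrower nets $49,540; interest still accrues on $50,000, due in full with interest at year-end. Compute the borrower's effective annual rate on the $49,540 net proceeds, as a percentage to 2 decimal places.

Amount owed after one year: 50,000 × (1 + 0.057/4)^4 = 50,000 × 1.058230 = $52,911.50.
Effective rate on net proceeds: 52,911.50 / 49,540 − 1 = 0.068056 = 6.81%.

6.81%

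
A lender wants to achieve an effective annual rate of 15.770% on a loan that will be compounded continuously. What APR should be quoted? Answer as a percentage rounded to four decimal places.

Continuous: nominal r satisfies e^r − 1 = 0.15770.
r = ln(1 + 0.15770) = ln(1.15770) = 0.146435 = 14.6435%.

14.6435%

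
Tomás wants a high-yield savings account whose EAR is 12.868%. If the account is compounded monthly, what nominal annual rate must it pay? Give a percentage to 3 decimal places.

(1 + r/12)^12 − 1 = 0.12868, so 1 + r/12 = 1.12868^(1/12).
r/12 = 0.010138, so r = 0.121661 = 12.166%.

12.166%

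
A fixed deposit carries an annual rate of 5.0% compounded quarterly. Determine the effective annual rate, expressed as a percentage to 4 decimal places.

5.0945%

EAR = (1 + 0.050/4)^4 − 1.
= 1.050945 − 1 = 5.0945%.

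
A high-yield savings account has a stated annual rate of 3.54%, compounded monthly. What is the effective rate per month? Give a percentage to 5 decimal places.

With a nominal annual rate compounded monthly, the periodic rate is the nominal rate divided by 12.
i = 0.0354 / 12 = 0.0029500 = 0.29500%.

0.29500%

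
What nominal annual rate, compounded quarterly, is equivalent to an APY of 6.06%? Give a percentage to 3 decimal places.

(1 + r/4)^4 − 1 = 0.0606, so 1 + r/4 = 1.0606^(1/4).
r/4 = 0.014817, so r = 0.059270 = 5.927%.

5.927%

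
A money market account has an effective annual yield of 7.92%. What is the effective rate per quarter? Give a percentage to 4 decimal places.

The per-quarter rate i satisfies (1 + i)^4 = 1 + 0.0792.
i = 1.0792^(1/4) − 1 = 0.0192377 = 1.9238%.

1.9238%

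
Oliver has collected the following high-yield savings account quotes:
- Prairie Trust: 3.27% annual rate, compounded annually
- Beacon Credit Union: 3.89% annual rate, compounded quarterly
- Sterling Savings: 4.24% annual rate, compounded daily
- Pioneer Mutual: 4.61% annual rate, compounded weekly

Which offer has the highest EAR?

Pioneer Mutual

Prairie Trust: compounded annually, EAR = 3.270%
Beacon Credit Union: (1 + 0.0389/4)^4 − 1 = 3.947%
Sterling Savings: (1 + 0.0424/365)^365 − 1 = 4.331%
Pioneer Mutual: (1 + 0.0461/52)^52 − 1 = 4.716%
The highest effective annual rate is Pioneer Mutual at 4.716%.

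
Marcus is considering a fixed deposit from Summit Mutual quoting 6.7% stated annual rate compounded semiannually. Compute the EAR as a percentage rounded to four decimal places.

EAR = (1 + 0.067/2)^2 − 1.
= (1 + 0.033500)^2 − 1 = 1.068122 − 1 = 6.8122%.

6.8122%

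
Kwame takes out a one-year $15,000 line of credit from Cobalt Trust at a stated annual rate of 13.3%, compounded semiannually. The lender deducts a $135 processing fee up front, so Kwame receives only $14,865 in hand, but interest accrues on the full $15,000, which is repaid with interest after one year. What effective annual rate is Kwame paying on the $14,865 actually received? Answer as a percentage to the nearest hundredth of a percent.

14.78%

Amount owed after one year: 15,000 × (1 + 0.133/2)^2 = 15,000 × 1.137422 = $17,061.33.
Effective rate on net proceeds: 17,061.33 / 14,865 − 1 = 0.147752 = 14.78%.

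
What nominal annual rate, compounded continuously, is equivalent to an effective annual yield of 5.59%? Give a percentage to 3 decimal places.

5.439%

Continuous: nominal r satisfies e^r − 1 = 0.0559.
r = ln(1 + 0.0559) = ln(1.0559) = 0.054393 = 5.439%.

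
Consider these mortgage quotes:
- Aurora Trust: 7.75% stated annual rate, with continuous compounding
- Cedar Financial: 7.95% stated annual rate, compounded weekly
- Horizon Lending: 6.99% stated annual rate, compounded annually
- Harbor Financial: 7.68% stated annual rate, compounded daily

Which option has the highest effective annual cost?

Aurora Trust: e^0.0775 − 1 = 8.058%
Cedar Financial: (1 + 0.0795/52)^52 − 1 = 8.268%
Horizon Lending: compounded annually, EAR = 6.990%
Harbor Financial: (1 + 0.0768/365)^365 − 1 = 7.982%
The highest effective annual rate is Cedar Financial at 8.268%.

Cedar Financial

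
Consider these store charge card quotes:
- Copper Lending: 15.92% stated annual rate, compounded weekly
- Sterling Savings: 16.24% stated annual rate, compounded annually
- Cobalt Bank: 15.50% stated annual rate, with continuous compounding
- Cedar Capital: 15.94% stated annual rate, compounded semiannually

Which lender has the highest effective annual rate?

Copper Lending

Copper Lending: (1 + 0.1592/52)^52 − 1 = 17.229%
Sterling Savings: compounded annually, EAR = 16.240%
Cobalt Bank: e^0.1550 − 1 = 16.766%
Cedar Capital: (1 + 0.1594/2)^2 − 1 = 16.575%
The highest effective annual rate is Copper Lending at 17.229%.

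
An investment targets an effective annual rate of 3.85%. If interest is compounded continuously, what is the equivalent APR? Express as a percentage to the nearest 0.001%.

Continuous: nominal r satisfies e^r − 1 = 0.0385.
r = ln(1 + 0.0385) = ln(1.0385) = 0.037777 = 3.778%.

3.778%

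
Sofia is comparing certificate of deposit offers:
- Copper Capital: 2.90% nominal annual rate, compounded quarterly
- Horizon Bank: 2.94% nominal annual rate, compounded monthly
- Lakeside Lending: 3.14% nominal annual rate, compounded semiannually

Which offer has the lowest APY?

Copper Capital

Copper Capital: (1 + 0.0290/4)^4 − 1 = 2.932%
Horizon Bank: (1 + 0.0294/12)^12 − 1 = 2.980%
Lakeside Lending: (1 + 0.0314/2)^2 − 1 = 3.165%
The lowest effective annual rate is Copper Capital at 2.932%.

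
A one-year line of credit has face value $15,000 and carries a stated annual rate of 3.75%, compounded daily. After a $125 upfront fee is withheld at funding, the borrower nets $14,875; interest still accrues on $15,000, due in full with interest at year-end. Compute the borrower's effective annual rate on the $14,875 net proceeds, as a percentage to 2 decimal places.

4.69%

Amount owed after one year: 15,000 × (1 + 0.0375/365)^365 = 15,000 × 1.038210 = $15,573.15.
Effective rate on net proceeds: 15,573.15 / 14,875 − 1 = 0.046934 = 4.69%.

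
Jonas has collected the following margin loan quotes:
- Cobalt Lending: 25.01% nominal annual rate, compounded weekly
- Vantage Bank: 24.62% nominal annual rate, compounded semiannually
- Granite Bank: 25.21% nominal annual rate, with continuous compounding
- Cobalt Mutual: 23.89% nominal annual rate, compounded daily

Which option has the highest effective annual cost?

Cobalt Lending: (1 + 0.2501/52)^52 − 1 = 28.338%
Vantage Bank: (1 + 0.2462/2)^2 − 1 = 26.135%
Granite Bank: e^0.2521 − 1 = 28.672%
Cobalt Mutual: (1 + 0.2389/365)^365 − 1 = 26.975%
The highest effective annual rate is Granite Bank at 28.672%.

Granite Bank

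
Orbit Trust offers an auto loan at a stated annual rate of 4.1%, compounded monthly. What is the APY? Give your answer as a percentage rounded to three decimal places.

EAR = (1 + 0.041/12)^12 − 1.
= (1 + 0.003417)^12 − 1 = 1.041779 − 1 = 4.178%.

4.178%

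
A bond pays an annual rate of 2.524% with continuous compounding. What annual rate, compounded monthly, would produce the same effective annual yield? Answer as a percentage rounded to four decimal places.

EAR under continuous compounding: e^0.02524 − 1 = 0.025561.
Solve (1 + r/12)^12 = 1.025561: r/12 = 1.025561^(1/12) − 1 = 0.002106, so r = 0.025267 = 2.5267%.

2.5267%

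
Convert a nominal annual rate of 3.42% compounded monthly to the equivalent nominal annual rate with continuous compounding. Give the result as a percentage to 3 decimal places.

EAR = (1 + 0.0342/12)^12 − 1 = 0.034741.
Equivalent continuous rate: r = ln(1 + 0.034741) = 0.034151 = 3.415%.

3.415%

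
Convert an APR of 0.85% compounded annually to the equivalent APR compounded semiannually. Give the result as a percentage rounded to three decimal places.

Compounded annually, EAR = nominal = 0.008500.
Solve (1 + r/2)^2 = 1.008500: r/2 = 1.008500^(1/2) − 1 = 0.004241, so r = 0.008482 = 0.848%.

0.848%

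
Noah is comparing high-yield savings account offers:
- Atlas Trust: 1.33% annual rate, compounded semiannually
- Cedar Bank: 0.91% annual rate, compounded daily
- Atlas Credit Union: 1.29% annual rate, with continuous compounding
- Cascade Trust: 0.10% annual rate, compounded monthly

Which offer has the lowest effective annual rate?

Cascade Trust

Atlas Trust: (1 + 0.0133/2)^2 − 1 = 1.334%
Cedar Bank: (1 + 0.0091/365)^365 − 1 = 0.914%
Atlas Credit Union: e^0.0129 − 1 = 1.298%
Cascade Trust: (1 + 0.0010/12)^12 − 1 = 0.100%
The lowest effective annual rate is Cascade Trust at 0.100%.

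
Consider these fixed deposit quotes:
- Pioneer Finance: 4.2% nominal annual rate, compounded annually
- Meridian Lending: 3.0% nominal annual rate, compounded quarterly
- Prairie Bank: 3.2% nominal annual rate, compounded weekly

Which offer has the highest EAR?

Pioneer Finance

Pioneer Finance: compounded annually, EAR = 4.200%
Meridian Lending: (1 + 0.030/4)^4 − 1 = 3.034%
Prairie Bank: (1 + 0.032/52)^52 − 1 = 3.251%
The highest effective annual rate is Pioneer Finance at 4.200%.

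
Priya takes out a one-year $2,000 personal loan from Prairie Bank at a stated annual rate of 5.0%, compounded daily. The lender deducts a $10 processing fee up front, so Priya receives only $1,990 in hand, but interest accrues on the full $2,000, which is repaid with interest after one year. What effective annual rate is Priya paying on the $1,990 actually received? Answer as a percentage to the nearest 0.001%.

Amount owed after one year: 2,000 × (1 + 0.050/365)^365 = 2,000 × 1.051267 = $2,102.53.
Effective rate on net proceeds: 2,102.53 / 1,990 − 1 = 0.056550 = 5.655%.

5.655%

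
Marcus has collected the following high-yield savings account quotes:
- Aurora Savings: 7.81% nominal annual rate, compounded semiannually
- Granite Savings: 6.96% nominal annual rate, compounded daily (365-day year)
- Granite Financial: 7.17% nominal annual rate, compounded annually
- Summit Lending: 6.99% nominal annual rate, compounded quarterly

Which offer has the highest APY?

Aurora Savings: (1 + 0.0781/2)^2 − 1 = 7.962%
Granite Savings: (1 + 0.0696/365)^365 − 1 = 7.207%
Granite Financial: compounded annually, EAR = 7.170%
Summit Lending: (1 + 0.0699/4)^4 − 1 = 7.175%
The highest effective annual rate is Aurora Savings at 7.962%.

Aurora Savings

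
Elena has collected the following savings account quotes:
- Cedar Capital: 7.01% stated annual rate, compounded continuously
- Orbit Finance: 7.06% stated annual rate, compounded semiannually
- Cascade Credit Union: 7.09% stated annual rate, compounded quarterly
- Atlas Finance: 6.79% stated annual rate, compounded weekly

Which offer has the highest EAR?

Cascade Credit Union

Cedar Capital: e^0.0701 − 1 = 7.262%
Orbit Finance: (1 + 0.0706/2)^2 − 1 = 7.185%
Cascade Credit Union: (1 + 0.0709/4)^4 − 1 = 7.281%
Atlas Finance: (1 + 0.0679/52)^52 − 1 = 7.021%
The highest effective annual rate is Cascade Credit Union at 7.281%.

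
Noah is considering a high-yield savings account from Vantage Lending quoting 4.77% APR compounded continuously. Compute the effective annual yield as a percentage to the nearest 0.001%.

With continuous compounding, EAR = e^0.0477 − 1.
e^0.0477 = 1.048856, so EAR = 0.048856 = 4.886%.

4.886%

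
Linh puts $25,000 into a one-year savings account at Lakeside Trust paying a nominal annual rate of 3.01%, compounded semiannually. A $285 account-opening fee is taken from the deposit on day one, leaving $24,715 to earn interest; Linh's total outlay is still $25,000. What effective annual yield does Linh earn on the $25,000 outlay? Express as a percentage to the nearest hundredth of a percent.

Value after one year: 24,715 × (1 + 0.0301/2)^2 = 24,715 × 1.030327 = $25,464.52.
Effective yield on the $25,000 outlay: 25,464.52 / 25,000 − 1 = 0.018581 = 1.86%.

1.86%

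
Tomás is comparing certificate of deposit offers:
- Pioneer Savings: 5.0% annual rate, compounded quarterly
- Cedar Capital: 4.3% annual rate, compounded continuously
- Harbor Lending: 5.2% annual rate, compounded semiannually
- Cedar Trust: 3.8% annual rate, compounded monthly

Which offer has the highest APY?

Pioneer Savings: (1 + 0.050/4)^4 − 1 = 5.095%
Cedar Capital: e^0.043 − 1 = 4.394%
Harbor Lending: (1 + 0.052/2)^2 − 1 = 5.268%
Cedar Trust: (1 + 0.038/12)^12 − 1 = 3.867%
The highest effective annual rate is Harbor Lending at 5.268%.

Harbor Lending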